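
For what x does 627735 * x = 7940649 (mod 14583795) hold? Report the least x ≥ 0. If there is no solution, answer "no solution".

no solution

gcd(627735, 14583795):
14583795 = 23×627735 + 145890
627735 = 4×145890 + 44175
145890 = 3×44175 + 13365
44175 = 3×13365 + 4080
13365 = 3×4080 + 1125
4080 = 3×1125 + 705
1125 = 1×705 + 420
705 = 1×420 + 285
420 = 1×285 + 135
285 = 2×135 + 15
135 = 9×15 + 0
gcd = 15, but 15 ∤ 7940649, so the congruence has no solution.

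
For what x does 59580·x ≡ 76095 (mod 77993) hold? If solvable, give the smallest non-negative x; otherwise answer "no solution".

56611

First find gcd(59580, 77993):
77993 = 1×59580 + 18413
59580 = 3×18413 + 4341
18413 = 4×4341 + 1049
4341 = 4×1049 + 145
1049 = 7×145 + 34
145 = 4×34 + 9
34 = 3×9 + 7
9 = 1×7 + 2
7 = 3×2 + 1
2 = 2×1 + 0
gcd = 1, so a unique solution mod 77993 exists.
Back-substitute for the Bézout coefficients:
1 = 7 − 3·2
1 = −3·9 + 4·7
1 = 4·34 − 15·9
1 = −15·145 + 64·34
1 = 64·1049 − 463·145
1 = −463·4341 + 1916·1049
1 = 1916·18413 − 8127·4341
1 = −8127·59580 + 26297·18413
1 = 26297·77993 − 34424·59580
So 59580·(-34424) ≡ 1 (mod 77993), giving 59580⁻¹ ≡ 43569.
x ≡ 59580⁻¹·76095 ≡ 43569·76095 ≡ 56611 (mod 77993).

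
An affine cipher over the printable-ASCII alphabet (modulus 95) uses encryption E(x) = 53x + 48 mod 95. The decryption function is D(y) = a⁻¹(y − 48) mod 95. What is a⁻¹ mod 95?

52

gcd(95, 53) by repeated division:
95 = 1×53 + 42
53 = 1×42 + 11
42 = 3×11 + 9
11 = 1×9 + 2
9 = 4×2 + 1
2 = 2×1 + 0
The gcd is 1. Working backward:
1 = 9 − 4·2
1 = −4·11 + 5·9
1 = 5·42 − 19·11
1 = −19·53 + 24·42
1 = 24·95 − 43·53
Hence 53⁻¹ ≡ -43 ≡ 52 (mod 95).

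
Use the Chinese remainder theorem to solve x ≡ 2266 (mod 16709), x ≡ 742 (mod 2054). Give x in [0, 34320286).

20353828

Write x = 2266 + 16709·k. Then 16709·k ≡ 742 − 2266 ≡ 530 (mod 2054).
Need 16709⁻¹ mod 2054. Extended Euclid on (2054, 277):
2054 = 7*277 + 115
277 = 2*115 + 47
115 = 2*47 + 21
47 = 2*21 + 5
21 = 4*5 + 1
5 = 5*1 + 0
Back-substitute:
1 = 21 − 4·5
1 = −4·47 + 9·21
1 = 9·115 − 22·47
1 = −22·277 + 53·115
1 = 53·2054 − 393·277
16709⁻¹ ≡ 1661 (mod 2054), so k ≡ 1661·530 ≡ 1218 (mod 2054).
x = 2266 + 16709·1218 = 20353828.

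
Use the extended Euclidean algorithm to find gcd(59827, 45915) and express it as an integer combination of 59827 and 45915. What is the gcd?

Apply Euclid's algorithm to 59827 and 45915:
59827 = 1·45915 + 13912
45915 = 3·13912 + 4179
13912 = 3·4179 + 1375
4179 = 3·1375 + 54
1375 = 25·54 + 25
54 = 2·25 + 4
25 = 6·4 + 1
4 = 4·1 + 0
gcd(59827, 45915) = 1.
Working backward:
1 = 25 − 6·4
1 = −6·54 + 13·25
1 = 13·1375 − 331·54
1 = −331·4179 + 1006·1375
1 = 1006·13912 − 3349·4179
1 = −3349·45915 + 11053·13912
1 = 11053·59827 − 14402·45915
So 1 = (11053)·59827 + (-14402)·45915.

1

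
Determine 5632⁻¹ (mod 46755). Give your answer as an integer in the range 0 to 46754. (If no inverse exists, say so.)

Extended Euclidean algorithm:
46755 = 8·5632 + 1699
5632 = 3·1699 + 535
1699 = 3·535 + 94
535 = 5·94 + 65
94 = 1·65 + 29
65 = 2·29 + 7
29 = 4·7 + 1
7 = 7·1 + 0
gcd = 1, so the inverse exists. Back-substitute:
1 = 29 − 4·7
1 = −4·65 + 9·29
1 = 9·94 − 13·65
1 = −13·535 + 74·94
1 = 74·1699 − 235·535
1 = −235·5632 + 779·1699
1 = 779·46755 − 6467·5632
Hence 5632⁻¹ ≡ -6467 ≡ 40288 (mod 46755).

40288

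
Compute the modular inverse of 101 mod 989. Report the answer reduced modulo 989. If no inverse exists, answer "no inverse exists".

754

Extended Euclidean algorithm:
989 = 9×101 + 80
101 = 1×80 + 21
80 = 3×21 + 17
21 = 1×17 + 4
17 = 4×4 + 1
4 = 4×1 + 0
The gcd is 1. Working backward:
1 = 17 − 4·4
1 = −4·21 + 5·17
1 = 5·80 − 19·21
1 = −19·101 + 24·80
1 = 24·989 − 235·101
Thus 101·(-235) ≡ 1 (mod 989); reducing, -235 mod 989 = 754.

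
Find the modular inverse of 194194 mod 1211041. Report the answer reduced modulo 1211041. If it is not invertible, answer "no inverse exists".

no inverse exists

Compute gcd(194194, 1211041):
1211041 = 6*194194 + 45877
194194 = 4*45877 + 10686
45877 = 4*10686 + 3133
10686 = 3*3133 + 1287
3133 = 2*1287 + 559
1287 = 2*559 + 169
559 = 3*169 + 52
169 = 3*52 + 13
52 = 4*13 + 0
Since gcd = 13 > 1, 194194 is not a unit mod 1211041.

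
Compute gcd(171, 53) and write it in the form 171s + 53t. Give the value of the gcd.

1

Apply Euclid's algorithm to 171 and 53:
171 = 3×53 + 12
53 = 4×12 + 5
12 = 2×5 + 2
5 = 2×2 + 1
2 = 2×1 + 0
gcd(171, 53) = 1.
Back-substituting:
1 = 5 − 2·2
1 = −2·12 + 5·5
1 = 5·53 − 22·12
1 = −22·171 + 71·53
So 1 = (-22)·171 + (71)·53.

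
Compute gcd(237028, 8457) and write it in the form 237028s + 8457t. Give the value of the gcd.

Repeated division:
237028 = 28×8457 + 232
8457 = 36×232 + 105
232 = 2×105 + 22
105 = 4×22 + 17
22 = 1×17 + 5
17 = 3×5 + 2
5 = 2×2 + 1
2 = 2×1 + 0
gcd(237028, 8457) = 1.
Working backward:
1 = 5 − 2·2
1 = −2·17 + 7·5
1 = 7·22 − 9·17
1 = −9·105 + 43·22
1 = 43·232 − 95·105
1 = −95·8457 + 3463·232
1 = 3463·237028 − 97059·8457
So 1 = (3463)·237028 + (-97059)·8457.

1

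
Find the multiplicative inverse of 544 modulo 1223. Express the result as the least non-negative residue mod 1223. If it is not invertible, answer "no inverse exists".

308

Run Euclid on (1223, 544):
1223 = 2*544 + 135
544 = 4*135 + 4
135 = 33*4 + 3
4 = 1*3 + 1
3 = 3*1 + 0
Since gcd(544, 1223) = 1, back-substitute to write 1 as a combination:
1 = 4 − 3
1 = −135 + 34·4
1 = 34·544 − 137·135
1 = −137·1223 + 308·544
So 544·308 ≡ 1 (mod 1223).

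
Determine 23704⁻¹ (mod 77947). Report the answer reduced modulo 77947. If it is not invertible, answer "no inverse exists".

59575

gcd(77947, 23704) by repeated division:
77947 = 3×23704 + 6835
23704 = 3×6835 + 3199
6835 = 2×3199 + 437
3199 = 7×437 + 140
437 = 3×140 + 17
140 = 8×17 + 4
17 = 4×4 + 1
4 = 4×1 + 0
The gcd is 1. Working backward:
1 = 17 − 4·4
1 = −4·140 + 33·17
1 = 33·437 − 103·140
1 = −103·3199 + 754·437
1 = 754·6835 − 1611·3199
1 = −1611·23704 + 5587·6835
1 = 5587·77947 − 18372·23704
Hence 23704⁻¹ ≡ -18372 ≡ 59575 (mod 77947).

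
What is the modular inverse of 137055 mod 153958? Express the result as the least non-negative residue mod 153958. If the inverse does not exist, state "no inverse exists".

Extended Euclidean algorithm:
153958 = 1*137055 + 16903
137055 = 8*16903 + 1831
16903 = 9*1831 + 424
1831 = 4*424 + 135
424 = 3*135 + 19
135 = 7*19 + 2
19 = 9*2 + 1
2 = 2*1 + 0
Since gcd(137055, 153958) = 1, back-substitute to write 1 as a combination:
1 = 19 − 9·2
1 = −9·135 + 64·19
1 = 64·424 − 201·135
1 = −201·1831 + 868·424
1 = 868·16903 − 8013·1831
1 = −8013·137055 + 64972·16903
1 = 64972·153958 − 72985·137055
Thus 137055·(-72985) ≡ 1 (mod 153958); reducing, -72985 mod 153958 = 80973.

80973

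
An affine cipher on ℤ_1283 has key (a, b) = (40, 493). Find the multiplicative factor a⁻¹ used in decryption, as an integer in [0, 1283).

Extended Euclidean algorithm:
1283 = 32·40 + 3
40 = 13·3 + 1
3 = 3·1 + 0
gcd = 1, so the inverse exists. Back-substitute:
1 = 40 − 13·3
1 = −13·1283 + 417·40
So 40·417 ≡ 1 (mod 1283).

417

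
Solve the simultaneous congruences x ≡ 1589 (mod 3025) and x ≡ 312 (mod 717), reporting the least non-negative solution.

4614

Write x = 1589 + 3025·k. Then 3025·k ≡ 312 − 1589 ≡ 157 (mod 717).
Need 3025⁻¹ mod 717. Extended Euclid on (717, 157):
717 = 4·157 + 89
157 = 1·89 + 68
89 = 1·68 + 21
68 = 3·21 + 5
21 = 4·5 + 1
5 = 5·1 + 0
Back-substitute:
1 = 21 − 4·5
1 = −4·68 + 13·21
1 = 13·89 − 17·68
1 = −17·157 + 30·89
1 = 30·717 − 137·157
3025⁻¹ ≡ 580 (mod 717), so k ≡ 580·157 ≡ 1 (mod 717).
x = 1589 + 3025·1 = 4614.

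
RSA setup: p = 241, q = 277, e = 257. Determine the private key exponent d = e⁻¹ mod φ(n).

φ(n) = (p−1)(q−1) = 240·276 = 66240.
Need d with 257·d ≡ 1 (mod 66240). Apply the extended Euclidean algorithm:
66240 = 257·257 + 191
257 = 1·191 + 66
191 = 2·66 + 59
66 = 1·59 + 7
59 = 8·7 + 3
7 = 2·3 + 1
3 = 3·1 + 0
Back-substitute:
1 = 7 − 2·3
1 = −2·59 + 17·7
1 = 17·66 − 19·59
1 = −19·191 + 55·66
1 = 55·257 − 74·191
1 = −74·66240 + 19073·257
So 257·19073 ≡ 1 (mod 66240), hence d = 19073.

19073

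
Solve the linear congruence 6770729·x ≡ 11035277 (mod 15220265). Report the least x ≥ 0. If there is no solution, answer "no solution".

2725208

First find gcd(6770729, 15220265):
15220265 = 2×6770729 + 1678807
6770729 = 4×1678807 + 55501
1678807 = 30×55501 + 13777
55501 = 4×13777 + 393
13777 = 35×393 + 22
393 = 17×22 + 19
22 = 1×19 + 3
19 = 6×3 + 1
3 = 3×1 + 0
gcd = 1, so a unique solution mod 15220265 exists.
Back-substitute for the Bézout coefficients:
1 = 19 − 6·3
1 = −6·22 + 7·19
1 = 7·393 − 125·22
1 = −125·13777 + 4382·393
1 = 4382·55501 − 17653·13777
1 = −17653·1678807 + 533972·55501
1 = 533972·6770729 − 2153541·1678807
1 = −2153541·15220265 + 4841054·6770729
So 6770729·(4841054) ≡ 1 (mod 15220265), giving 6770729⁻¹ ≡ 4841054.
x ≡ 6770729⁻¹·11035277 ≡ 4841054·11035277 ≡ 2725208 (mod 15220265).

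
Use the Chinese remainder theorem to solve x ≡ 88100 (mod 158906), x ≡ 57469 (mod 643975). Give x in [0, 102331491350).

Write x = 88100 + 158906·k. Then 158906·k ≡ 57469 − 88100 ≡ 613344 (mod 643975).
Need 158906⁻¹ mod 643975. Extended Euclid on (643975, 158906):
643975 = 4*158906 + 8351
158906 = 19*8351 + 237
8351 = 35*237 + 56
237 = 4*56 + 13
56 = 4*13 + 4
13 = 3*4 + 1
4 = 4*1 + 0
Back-substitute:
1 = 13 − 3·4
1 = −3·56 + 13·13
1 = 13·237 − 55·56
1 = −55·8351 + 1938·237
1 = 1938·158906 − 36877·8351
1 = −36877·643975 + 149446·158906
158906⁻¹ ≡ 149446 (mod 643975), so k ≡ 149446·613344 ≡ 337849 (mod 643975).
x = 88100 + 158906·337849 = 53686321294.

53686321294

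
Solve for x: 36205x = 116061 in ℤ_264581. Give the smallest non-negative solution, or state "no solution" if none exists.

194458

First find gcd(36205, 264581):
264581 = 7·36205 + 11146
36205 = 3·11146 + 2767
11146 = 4·2767 + 78
2767 = 35·78 + 37
78 = 2·37 + 4
37 = 9·4 + 1
4 = 4·1 + 0
gcd = 1, so a unique solution mod 264581 exists.
Back-substitute for the Bézout coefficients:
1 = 37 − 9·4
1 = −9·78 + 19·37
1 = 19·2767 − 674·78
1 = −674·11146 + 2715·2767
1 = 2715·36205 − 8819·11146
1 = −8819·264581 + 64448·36205
So 36205·(64448) ≡ 1 (mod 264581), giving 36205⁻¹ ≡ 64448.
x ≡ 36205⁻¹·116061 ≡ 64448·116061 ≡ 194458 (mod 264581).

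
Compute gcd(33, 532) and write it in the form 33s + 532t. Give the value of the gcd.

Apply Euclid's algorithm to 532 and 33:
532 = 16·33 + 4
33 = 8·4 + 1
4 = 4·1 + 0
gcd(33, 532) = 1.
Express as a combination:
1 = 33 − 8·4
1 = −8·532 + 129·33
So 1 = (-8)·532 + (129)·33.

1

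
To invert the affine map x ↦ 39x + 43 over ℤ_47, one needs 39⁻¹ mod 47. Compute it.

Apply the Euclidean algorithm to 47 and 39:
47 = 1×39 + 8
39 = 4×8 + 7
8 = 1×7 + 1
7 = 7×1 + 0
The gcd is 1. Working backward:
1 = 8 − 7
1 = −39 + 5·8
1 = 5·47 − 6·39
Thus 39·(-6) ≡ 1 (mod 47); reducing, -6 mod 47 = 41.

41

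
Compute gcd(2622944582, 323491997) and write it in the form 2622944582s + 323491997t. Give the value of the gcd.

1

Euclidean algorithm:
2622944582 = 8×323491997 + 35008606
323491997 = 9×35008606 + 8414543
35008606 = 4×8414543 + 1350434
8414543 = 6×1350434 + 311939
1350434 = 4×311939 + 102678
311939 = 3×102678 + 3905
102678 = 26×3905 + 1148
3905 = 3×1148 + 461
1148 = 2×461 + 226
461 = 2×226 + 9
226 = 25×9 + 1
9 = 9×1 + 0
gcd(2622944582, 323491997) = 1.
Express as a combination:
1 = 226 − 25·9
1 = −25·461 + 51·226
1 = 51·1148 − 127·461
1 = −127·3905 + 432·1148
1 = 432·102678 − 11359·3905
1 = −11359·311939 + 34509·102678
1 = 34509·1350434 − 149395·311939
1 = −149395·8414543 + 930879·1350434
1 = 930879·35008606 − 3872911·8414543
1 = −3872911·323491997 + 35787078·35008606
1 = 35787078·2622944582 − 290169535·323491997
So 1 = (35787078)·2622944582 + (-290169535)·323491997.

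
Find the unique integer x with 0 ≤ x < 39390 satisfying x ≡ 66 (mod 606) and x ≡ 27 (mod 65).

Write x = 66 + 606·k. Then 606·k ≡ 27 − 66 ≡ 26 (mod 65).
Need 606⁻¹ mod 65. Extended Euclid on (65, 21):
65 = 3×21 + 2
21 = 10×2 + 1
2 = 2×1 + 0
Back-substitute:
1 = 21 − 10·2
1 = −10·65 + 31·21
606⁻¹ ≡ 31 (mod 65), so k ≡ 31·26 ≡ 26 (mod 65).
x = 66 + 606·26 = 15822.

15822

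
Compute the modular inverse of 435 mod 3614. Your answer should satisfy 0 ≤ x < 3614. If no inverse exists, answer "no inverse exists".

Apply the Euclidean algorithm to 3614 and 435:
3614 = 8·435 + 134
435 = 3·134 + 33
134 = 4·33 + 2
33 = 16·2 + 1
2 = 2·1 + 0
gcd = 1, so the inverse exists. Back-substitute:
1 = 33 − 16·2
1 = −16·134 + 65·33
1 = 65·435 − 211·134
1 = −211·3614 + 1753·435
So 435·1753 ≡ 1 (mod 3614).

1753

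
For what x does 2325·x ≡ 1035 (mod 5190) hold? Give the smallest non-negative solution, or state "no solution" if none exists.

First find gcd(2325, 5190):
5190 = 2·2325 + 540
2325 = 4·540 + 165
540 = 3·165 + 45
165 = 3·45 + 30
45 = 1·30 + 15
30 = 2·15 + 0
gcd = 15 and 15 | 1035, so solutions exist. Divide through by 15: 155x ≡ 69 (mod 346).
Now find 155⁻¹ mod 346:
346 = 2×155 + 36
155 = 4×36 + 11
36 = 3×11 + 3
11 = 3×3 + 2
3 = 1×2 + 1
2 = 2×1 + 0
Back-substitute:
1 = 3 − 2
1 = −11 + 4·3
1 = 4·36 − 13·11
1 = −13·155 + 56·36
1 = 56·346 − 125·155
So 155·(-125) ≡ 1 (mod 346), i.e. 155⁻¹ ≡ 221.
Then x ≡ 221·69 ≡ 25 (mod 346); the smallest non-negative solution is x = 25.

25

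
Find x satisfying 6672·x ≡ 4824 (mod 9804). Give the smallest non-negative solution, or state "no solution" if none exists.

First find gcd(6672, 9804):
9804 = 1*6672 + 3132
6672 = 2*3132 + 408
3132 = 7*408 + 276
408 = 1*276 + 132
276 = 2*132 + 12
132 = 11*12 + 0
gcd = 12 and 12 | 4824, so solutions exist. Divide through by 12: 556x ≡ 402 (mod 817).
Now find 556⁻¹ mod 817:
817 = 1×556 + 261
556 = 2×261 + 34
261 = 7×34 + 23
34 = 1×23 + 11
23 = 2×11 + 1
11 = 11×1 + 0
Back-substitute:
1 = 23 − 2·11
1 = −2·34 + 3·23
1 = 3·261 − 23·34
1 = −23·556 + 49·261
1 = 49·817 − 72·556
So 556·(-72) ≡ 1 (mod 817), i.e. 556⁻¹ ≡ 745.
Then x ≡ 745·402 ≡ 468 (mod 817); the smallest non-negative solution is x = 468.

468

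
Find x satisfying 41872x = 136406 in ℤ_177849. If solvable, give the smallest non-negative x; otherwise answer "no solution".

First find gcd(41872, 177849):
177849 = 4×41872 + 10361
41872 = 4×10361 + 428
10361 = 24×428 + 89
428 = 4×89 + 72
89 = 1×72 + 17
72 = 4×17 + 4
17 = 4×4 + 1
4 = 4×1 + 0
gcd = 1, so a unique solution mod 177849 exists.
Back-substitute for the Bézout coefficients:
1 = 17 − 4·4
1 = −4·72 + 17·17
1 = 17·89 − 21·72
1 = −21·428 + 101·89
1 = 101·10361 − 2445·428
1 = −2445·41872 + 9881·10361
1 = 9881·177849 − 41969·41872
So 41872·(-41969) ≡ 1 (mod 177849), giving 41872⁻¹ ≡ 135880.
x ≡ 41872⁻¹·136406 ≡ 135880·136406 ≡ 135896 (mod 177849).

135896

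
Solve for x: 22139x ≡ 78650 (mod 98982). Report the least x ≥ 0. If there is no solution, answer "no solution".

7318

First find gcd(22139, 98982):
98982 = 4*22139 + 10426
22139 = 2*10426 + 1287
10426 = 8*1287 + 130
1287 = 9*130 + 117
130 = 1*117 + 13
117 = 9*13 + 0
gcd = 13 and 13 | 78650, so solutions exist. Divide through by 13: 1703x ≡ 6050 (mod 7614).
Now find 1703⁻¹ mod 7614:
7614 = 4·1703 + 802
1703 = 2·802 + 99
802 = 8·99 + 10
99 = 9·10 + 9
10 = 1·9 + 1
9 = 9·1 + 0
Back-substitute:
1 = 10 − 9
1 = −99 + 10·10
1 = 10·802 − 81·99
1 = −81·1703 + 172·802
1 = 172·7614 − 769·1703
So 1703·(-769) ≡ 1 (mod 7614), i.e. 1703⁻¹ ≡ 6845.
Then x ≡ 6845·6050 ≡ 7318 (mod 7614); the smallest non-negative solution is x = 7318.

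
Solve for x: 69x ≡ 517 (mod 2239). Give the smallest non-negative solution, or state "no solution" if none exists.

First find gcd(69, 2239):
2239 = 32×69 + 31
69 = 2×31 + 7
31 = 4×7 + 3
7 = 2×3 + 1
3 = 3×1 + 0
gcd = 1, so a unique solution mod 2239 exists.
Back-substitute for the Bézout coefficients:
1 = 7 − 2·3
1 = −2·31 + 9·7
1 = 9·69 − 20·31
1 = −20·2239 + 649·69
So 69·(649) ≡ 1 (mod 2239), giving 69⁻¹ ≡ 649.
x ≡ 69⁻¹·517 ≡ 649·517 ≡ 1922 (mod 2239).

1922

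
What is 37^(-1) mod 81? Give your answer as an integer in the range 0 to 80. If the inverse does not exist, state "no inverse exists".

46

gcd(81, 37) by repeated division:
81 = 2*37 + 7
37 = 5*7 + 2
7 = 3*2 + 1
2 = 2*1 + 0
Since gcd(37, 81) = 1, back-substitute to write 1 as a combination:
1 = 7 − 3·2
1 = −3·37 + 16·7
1 = 16·81 − 35·37
Hence 37⁻¹ ≡ -35 ≡ 46 (mod 81).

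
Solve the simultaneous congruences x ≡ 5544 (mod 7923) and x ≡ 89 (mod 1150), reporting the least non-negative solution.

1708989

Write x = 5544 + 7923·k. Then 7923·k ≡ 89 − 5544 ≡ 295 (mod 1150).
Need 7923⁻¹ mod 1150. Extended Euclid on (1150, 1023):
1150 = 1·1023 + 127
1023 = 8·127 + 7
127 = 18·7 + 1
7 = 7·1 + 0
Back-substitute:
1 = 127 − 18·7
1 = −18·1023 + 145·127
1 = 145·1150 − 163·1023
7923⁻¹ ≡ 987 (mod 1150), so k ≡ 987·295 ≡ 215 (mod 1150).
x = 5544 + 7923·215 = 1708989.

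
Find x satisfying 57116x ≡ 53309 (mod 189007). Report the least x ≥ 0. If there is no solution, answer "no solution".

First find gcd(57116, 189007):
189007 = 3*57116 + 17659
57116 = 3*17659 + 4139
17659 = 4*4139 + 1103
4139 = 3*1103 + 830
1103 = 1*830 + 273
830 = 3*273 + 11
273 = 24*11 + 9
11 = 1*9 + 2
9 = 4*2 + 1
2 = 2*1 + 0
gcd = 1, so a unique solution mod 189007 exists.
Back-substitute for the Bézout coefficients:
1 = 9 − 4·2
1 = −4·11 + 5·9
1 = 5·273 − 124·11
1 = −124·830 + 377·273
1 = 377·1103 − 501·830
1 = −501·4139 + 1880·1103
1 = 1880·17659 − 8021·4139
1 = −8021·57116 + 25943·17659
1 = 25943·189007 − 85850·57116
So 57116·(-85850) ≡ 1 (mod 189007), giving 57116⁻¹ ≡ 103157.
x ≡ 57116⁻¹·53309 ≡ 103157·53309 ≡ 37848 (mod 189007).

37848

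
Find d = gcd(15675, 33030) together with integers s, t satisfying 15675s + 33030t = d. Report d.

Euclidean algorithm:
33030 = 2×15675 + 1680
15675 = 9×1680 + 555
1680 = 3×555 + 15
555 = 37×15 + 0
gcd(15675, 33030) = 15.
Back-substituting:
15 = 1680 − 3·555
15 = −3·15675 + 28·1680
15 = 28·33030 − 59·15675
So 15 = (28)·33030 + (-59)·15675.

15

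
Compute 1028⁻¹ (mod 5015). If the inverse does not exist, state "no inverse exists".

2327

gcd(5015, 1028) by repeated division:
5015 = 4×1028 + 903
1028 = 1×903 + 125
903 = 7×125 + 28
125 = 4×28 + 13
28 = 2×13 + 2
13 = 6×2 + 1
2 = 2×1 + 0
The gcd is 1. Working backward:
1 = 13 − 6·2
1 = −6·28 + 13·13
1 = 13·125 − 58·28
1 = −58·903 + 419·125
1 = 419·1028 − 477·903
1 = −477·5015 + 2327·1028
So 1028·2327 ≡ 1 (mod 5015).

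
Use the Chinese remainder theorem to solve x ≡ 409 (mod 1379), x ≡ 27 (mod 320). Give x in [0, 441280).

Write x = 409 + 1379·k. Then 1379·k ≡ 27 − 409 ≡ 258 (mod 320).
Need 1379⁻¹ mod 320. Extended Euclid on (320, 99):
320 = 3×99 + 23
99 = 4×23 + 7
23 = 3×7 + 2
7 = 3×2 + 1
2 = 2×1 + 0
Back-substitute:
1 = 7 − 3·2
1 = −3·23 + 10·7
1 = 10·99 − 43·23
1 = −43·320 + 139·99
1379⁻¹ ≡ 139 (mod 320), so k ≡ 139·258 ≡ 22 (mod 320).
x = 409 + 1379·22 = 30747.

30747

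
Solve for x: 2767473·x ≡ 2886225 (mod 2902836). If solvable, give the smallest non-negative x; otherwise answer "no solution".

386393

First find gcd(2767473, 2902836):
2902836 = 1×2767473 + 135363
2767473 = 20×135363 + 60213
135363 = 2×60213 + 14937
60213 = 4×14937 + 465
14937 = 32×465 + 57
465 = 8×57 + 9
57 = 6×9 + 3
9 = 3×3 + 0
gcd = 3 and 3 | 2886225, so solutions exist. Divide through by 3: 922491x ≡ 962075 (mod 967612).
Now find 922491⁻¹ mod 967612:
967612 = 1*922491 + 45121
922491 = 20*45121 + 20071
45121 = 2*20071 + 4979
20071 = 4*4979 + 155
4979 = 32*155 + 19
155 = 8*19 + 3
19 = 6*3 + 1
3 = 3*1 + 0
Back-substitute:
1 = 19 − 6·3
1 = −6·155 + 49·19
1 = 49·4979 − 1574·155
1 = −1574·20071 + 6345·4979
1 = 6345·45121 − 14264·20071
1 = −14264·922491 + 291625·45121
1 = 291625·967612 − 305889·922491
So 922491·(-305889) ≡ 1 (mod 967612), i.e. 922491⁻¹ ≡ 661723.
Then x ≡ 661723·962075 ≡ 386393 (mod 967612); the smallest non-negative solution is x = 386393.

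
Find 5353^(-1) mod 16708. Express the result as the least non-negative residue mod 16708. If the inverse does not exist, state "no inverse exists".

Apply the Euclidean algorithm to 16708 and 5353:
16708 = 3·5353 + 649
5353 = 8·649 + 161
649 = 4·161 + 5
161 = 32·5 + 1
5 = 5·1 + 0
The gcd is 1. Working backward:
1 = 161 − 32·5
1 = −32·649 + 129·161
1 = 129·5353 − 1064·649
1 = −1064·16708 + 3321·5353
So 5353·3321 ≡ 1 (mod 16708).

3321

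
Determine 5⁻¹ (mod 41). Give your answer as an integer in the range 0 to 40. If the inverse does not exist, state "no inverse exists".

Apply the Euclidean algorithm to 41 and 5:
41 = 8×5 + 1
5 = 5×1 + 0
The gcd is 1. Working backward:
1 = 41 − 8·5
So 5·(-8) ≡ 1 (mod 41), and -8 ≡ 33 (mod 41).

33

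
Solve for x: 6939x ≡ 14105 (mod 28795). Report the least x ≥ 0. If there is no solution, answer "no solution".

25415

First find gcd(6939, 28795):
28795 = 4·6939 + 1039
6939 = 6·1039 + 705
1039 = 1·705 + 334
705 = 2·334 + 37
334 = 9·37 + 1
37 = 37·1 + 0
gcd = 1, so a unique solution mod 28795 exists.
Back-substitute for the Bézout coefficients:
1 = 334 − 9·37
1 = −9·705 + 19·334
1 = 19·1039 − 28·705
1 = −28·6939 + 187·1039
1 = 187·28795 − 776·6939
So 6939·(-776) ≡ 1 (mod 28795), giving 6939⁻¹ ≡ 28019.
x ≡ 6939⁻¹·14105 ≡ 28019·14105 ≡ 25415 (mod 28795).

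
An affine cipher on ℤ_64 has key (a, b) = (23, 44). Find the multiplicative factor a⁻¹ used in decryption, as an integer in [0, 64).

gcd(64, 23) by repeated division:
64 = 2*23 + 18
23 = 1*18 + 5
18 = 3*5 + 3
5 = 1*3 + 2
3 = 1*2 + 1
2 = 2*1 + 0
Since gcd(23, 64) = 1, back-substitute to write 1 as a combination:
1 = 3 − 2
1 = −5 + 2·3
1 = 2·18 − 7·5
1 = −7·23 + 9·18
1 = 9·64 − 25·23
Hence 23⁻¹ ≡ -25 ≡ 39 (mod 64).

39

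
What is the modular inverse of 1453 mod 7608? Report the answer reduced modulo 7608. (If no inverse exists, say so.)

Apply the Euclidean algorithm to 7608 and 1453:
7608 = 5*1453 + 343
1453 = 4*343 + 81
343 = 4*81 + 19
81 = 4*19 + 5
19 = 3*5 + 4
5 = 1*4 + 1
4 = 4*1 + 0
The gcd is 1. Working backward:
1 = 5 − 4
1 = −19 + 4·5
1 = 4·81 − 17·19
1 = −17·343 + 72·81
1 = 72·1453 − 305·343
1 = −305·7608 + 1597·1453
So 1453·1597 ≡ 1 (mod 7608).

1597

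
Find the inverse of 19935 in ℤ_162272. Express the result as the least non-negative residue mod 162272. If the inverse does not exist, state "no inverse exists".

Extended Euclidean algorithm:
162272 = 8·19935 + 2792
19935 = 7·2792 + 391
2792 = 7·391 + 55
391 = 7·55 + 6
55 = 9·6 + 1
6 = 6·1 + 0
gcd = 1, so the inverse exists. Back-substitute:
1 = 55 − 9·6
1 = −9·391 + 64·55
1 = 64·2792 − 457·391
1 = −457·19935 + 3263·2792
1 = 3263·162272 − 26561·19935
Hence 19935⁻¹ ≡ -26561 ≡ 135711 (mod 162272).

135711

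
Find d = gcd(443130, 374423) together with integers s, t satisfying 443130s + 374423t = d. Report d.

Repeated division:
443130 = 1×374423 + 68707
374423 = 5×68707 + 30888
68707 = 2×30888 + 6931
30888 = 4×6931 + 3164
6931 = 2×3164 + 603
3164 = 5×603 + 149
603 = 4×149 + 7
149 = 21×7 + 2
7 = 3×2 + 1
2 = 2×1 + 0
gcd(443130, 374423) = 1.
Working backward:
1 = 7 − 3·2
1 = −3·149 + 64·7
1 = 64·603 − 259·149
1 = −259·3164 + 1359·603
1 = 1359·6931 − 2977·3164
1 = −2977·30888 + 13267·6931
1 = 13267·68707 − 29511·30888
1 = −29511·374423 + 160822·68707
1 = 160822·443130 − 190333·374423
So 1 = (160822)·443130 + (-190333)·374423.

1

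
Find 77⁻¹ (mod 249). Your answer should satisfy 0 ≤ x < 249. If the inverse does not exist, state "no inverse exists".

Apply the Euclidean algorithm to 249 and 77:
249 = 3·77 + 18
77 = 4·18 + 5
18 = 3·5 + 3
5 = 1·3 + 2
3 = 1·2 + 1
2 = 2·1 + 0
gcd = 1, so the inverse exists. Back-substitute:
1 = 3 − 2
1 = −5 + 2·3
1 = 2·18 − 7·5
1 = −7·77 + 30·18
1 = 30·249 − 97·77
Thus 77·(-97) ≡ 1 (mod 249); reducing, -97 mod 249 = 152.

152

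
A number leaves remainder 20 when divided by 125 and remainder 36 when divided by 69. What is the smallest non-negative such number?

2520

Write x = 20 + 125·k. Then 125·k ≡ 36 − 20 ≡ 16 (mod 69).
Need 125⁻¹ mod 69. Extended Euclid on (69, 56):
69 = 1·56 + 13
56 = 4·13 + 4
13 = 3·4 + 1
4 = 4·1 + 0
Back-substitute:
1 = 13 − 3·4
1 = −3·56 + 13·13
1 = 13·69 − 16·56
125⁻¹ ≡ 53 (mod 69), so k ≡ 53·16 ≡ 20 (mod 69).
x = 20 + 125·20 = 2520.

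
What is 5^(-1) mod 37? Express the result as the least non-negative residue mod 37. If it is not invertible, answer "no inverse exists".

15

gcd(37, 5) by repeated division:
37 = 7*5 + 2
5 = 2*2 + 1
2 = 2*1 + 0
gcd = 1, so the inverse exists. Back-substitute:
1 = 5 − 2·2
1 = −2·37 + 15·5
So 5·15 ≡ 1 (mod 37).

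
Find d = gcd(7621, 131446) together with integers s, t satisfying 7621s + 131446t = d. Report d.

1

Euclidean algorithm:
131446 = 17·7621 + 1889
7621 = 4·1889 + 65
1889 = 29·65 + 4
65 = 16·4 + 1
4 = 4·1 + 0
gcd(7621, 131446) = 1.
Back-substituting:
1 = 65 − 16·4
1 = −16·1889 + 465·65
1 = 465·7621 − 1876·1889
1 = −1876·131446 + 32357·7621
So 1 = (-1876)·131446 + (32357)·7621.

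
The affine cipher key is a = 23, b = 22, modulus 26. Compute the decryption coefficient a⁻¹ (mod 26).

17

Run Euclid on (26, 23):
26 = 1×23 + 3
23 = 7×3 + 2
3 = 1×2 + 1
2 = 2×1 + 0
The gcd is 1. Working backward:
1 = 3 − 2
1 = −23 + 8·3
1 = 8·26 − 9·23
Thus 23·(-9) ≡ 1 (mod 26); reducing, -9 mod 26 = 17.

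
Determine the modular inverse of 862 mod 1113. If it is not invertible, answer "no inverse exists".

337

Run Euclid on (1113, 862):
1113 = 1·862 + 251
862 = 3·251 + 109
251 = 2·109 + 33
109 = 3·33 + 10
33 = 3·10 + 3
10 = 3·3 + 1
3 = 3·1 + 0
Since gcd(862, 1113) = 1, back-substitute to write 1 as a combination:
1 = 10 − 3·3
1 = −3·33 + 10·10
1 = 10·109 − 33·33
1 = −33·251 + 76·109
1 = 76·862 − 261·251
1 = −261·1113 + 337·862
So 862·337 ≡ 1 (mod 1113).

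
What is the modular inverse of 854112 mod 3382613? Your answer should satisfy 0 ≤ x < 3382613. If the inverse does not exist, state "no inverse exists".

Extended Euclidean algorithm:
3382613 = 3*854112 + 820277
854112 = 1*820277 + 33835
820277 = 24*33835 + 8237
33835 = 4*8237 + 887
8237 = 9*887 + 254
887 = 3*254 + 125
254 = 2*125 + 4
125 = 31*4 + 1
4 = 4*1 + 0
The gcd is 1. Working backward:
1 = 125 − 31·4
1 = −31·254 + 63·125
1 = 63·887 − 220·254
1 = −220·8237 + 2043·887
1 = 2043·33835 − 8392·8237
1 = −8392·820277 + 203451·33835
1 = 203451·854112 − 211843·820277
1 = −211843·3382613 + 838980·854112
So 854112·838980 ≡ 1 (mod 3382613).

838980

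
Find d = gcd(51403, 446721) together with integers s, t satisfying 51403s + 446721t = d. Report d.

Apply Euclid's algorithm to 446721 and 51403:
446721 = 8×51403 + 35497
51403 = 1×35497 + 15906
35497 = 2×15906 + 3685
15906 = 4×3685 + 1166
3685 = 3×1166 + 187
1166 = 6×187 + 44
187 = 4×44 + 11
44 = 4×11 + 0
gcd(51403, 446721) = 11.
Express as a combination:
11 = 187 − 4·44
11 = −4·1166 + 25·187
11 = 25·3685 − 79·1166
11 = −79·15906 + 341·3685
11 = 341·35497 − 761·15906
11 = −761·51403 + 1102·35497
11 = 1102·446721 − 9577·51403
So 11 = (1102)·446721 + (-9577)·51403.

11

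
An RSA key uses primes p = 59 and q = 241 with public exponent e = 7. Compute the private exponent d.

9943

φ(n) = (p−1)(q−1) = 58·240 = 13920.
Need d with 7·d ≡ 1 (mod 13920). Apply the extended Euclidean algorithm:
13920 = 1988*7 + 4
7 = 1*4 + 3
4 = 1*3 + 1
3 = 3*1 + 0
Back-substitute:
1 = 4 − 3
1 = −7 + 2·4
1 = 2·13920 − 3977·7
So 7·(-3977) ≡ 1 (mod 13920), hence d ≡ -3977 ≡ 9943 (mod 13920).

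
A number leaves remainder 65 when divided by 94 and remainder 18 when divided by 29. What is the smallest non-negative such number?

1381

Write x = 65 + 94·k. Then 94·k ≡ 18 − 65 ≡ 11 (mod 29).
Need 94⁻¹ mod 29. Extended Euclid on (29, 7):
29 = 4·7 + 1
7 = 7·1 + 0
Back-substitute:
1 = 29 − 4·7
94⁻¹ ≡ 25 (mod 29), so k ≡ 25·11 ≡ 14 (mod 29).
x = 65 + 94·14 = 1381.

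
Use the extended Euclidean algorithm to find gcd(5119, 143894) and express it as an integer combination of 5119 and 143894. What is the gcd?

Repeated division:
143894 = 28×5119 + 562
5119 = 9×562 + 61
562 = 9×61 + 13
61 = 4×13 + 9
13 = 1×9 + 4
9 = 2×4 + 1
4 = 4×1 + 0
gcd(5119, 143894) = 1.
Express as a combination:
1 = 9 − 2·4
1 = −2·13 + 3·9
1 = 3·61 − 14·13
1 = −14·562 + 129·61
1 = 129·5119 − 1175·562
1 = −1175·143894 + 33029·5119
So 1 = (-1175)·143894 + (33029)·5119.

1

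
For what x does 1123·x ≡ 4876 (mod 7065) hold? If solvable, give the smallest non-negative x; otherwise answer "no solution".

1747

First find gcd(1123, 7065):
7065 = 6×1123 + 327
1123 = 3×327 + 142
327 = 2×142 + 43
142 = 3×43 + 13
43 = 3×13 + 4
13 = 3×4 + 1
4 = 4×1 + 0
gcd = 1, so a unique solution mod 7065 exists.
Back-substitute for the Bézout coefficients:
1 = 13 − 3·4
1 = −3·43 + 10·13
1 = 10·142 − 33·43
1 = −33·327 + 76·142
1 = 76·1123 − 261·327
1 = −261·7065 + 1642·1123
So 1123·(1642) ≡ 1 (mod 7065), giving 1123⁻¹ ≡ 1642.
x ≡ 1123⁻¹·4876 ≡ 1642·4876 ≡ 1747 (mod 7065).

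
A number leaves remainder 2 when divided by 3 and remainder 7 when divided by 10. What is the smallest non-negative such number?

17

Write x = 2 + 3·k. Then 3·k ≡ 7 − 2 ≡ 5 (mod 10).
Need 3⁻¹ mod 10. Extended Euclid on (10, 3):
10 = 3*3 + 1
3 = 3*1 + 0
Back-substitute:
1 = 10 − 3·3
3⁻¹ ≡ 7 (mod 10), so k ≡ 7·5 ≡ 5 (mod 10).
x = 2 + 3·5 = 17.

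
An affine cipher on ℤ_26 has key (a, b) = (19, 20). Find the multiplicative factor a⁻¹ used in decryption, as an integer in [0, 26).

Apply the Euclidean algorithm to 26 and 19:
26 = 1·19 + 7
19 = 2·7 + 5
7 = 1·5 + 2
5 = 2·2 + 1
2 = 2·1 + 0
Since gcd(19, 26) = 1, back-substitute to write 1 as a combination:
1 = 5 − 2·2
1 = −2·7 + 3·5
1 = 3·19 − 8·7
1 = −8·26 + 11·19
So 19·11 ≡ 1 (mod 26).

11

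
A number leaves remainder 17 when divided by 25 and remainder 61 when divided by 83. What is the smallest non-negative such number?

Write x = 17 + 25·k. Then 25·k ≡ 61 − 17 ≡ 44 (mod 83).
Need 25⁻¹ mod 83. Extended Euclid on (83, 25):
83 = 3×25 + 8
25 = 3×8 + 1
8 = 8×1 + 0
Back-substitute:
1 = 25 − 3·8
1 = −3·83 + 10·25
25⁻¹ ≡ 10 (mod 83), so k ≡ 10·44 ≡ 25 (mod 83).
x = 17 + 25·25 = 642.

642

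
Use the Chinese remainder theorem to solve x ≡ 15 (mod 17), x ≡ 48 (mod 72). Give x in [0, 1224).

984

Write x = 15 + 17·k. Then 17·k ≡ 48 − 15 ≡ 33 (mod 72).
Need 17⁻¹ mod 72. Extended Euclid on (72, 17):
72 = 4×17 + 4
17 = 4×4 + 1
4 = 4×1 + 0
Back-substitute:
1 = 17 − 4·4
1 = −4·72 + 17·17
17⁻¹ ≡ 17 (mod 72), so k ≡ 17·33 ≡ 57 (mod 72).
x = 15 + 17·57 = 984.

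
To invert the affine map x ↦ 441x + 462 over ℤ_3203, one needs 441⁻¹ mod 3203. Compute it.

138

Run Euclid on (3203, 441):
3203 = 7*441 + 116
441 = 3*116 + 93
116 = 1*93 + 23
93 = 4*23 + 1
23 = 23*1 + 0
gcd = 1, so the inverse exists. Back-substitute:
1 = 93 − 4·23
1 = −4·116 + 5·93
1 = 5·441 − 19·116
1 = −19·3203 + 138·441
So 441·138 ≡ 1 (mod 3203).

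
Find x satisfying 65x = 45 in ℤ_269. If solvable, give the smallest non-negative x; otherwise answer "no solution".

249

First find gcd(65, 269):
269 = 4*65 + 9
65 = 7*9 + 2
9 = 4*2 + 1
2 = 2*1 + 0
gcd = 1, so a unique solution mod 269 exists.
Back-substitute for the Bézout coefficients:
1 = 9 − 4·2
1 = −4·65 + 29·9
1 = 29·269 − 120·65
So 65·(-120) ≡ 1 (mod 269), giving 65⁻¹ ≡ 149.
x ≡ 65⁻¹·45 ≡ 149·45 ≡ 249 (mod 269).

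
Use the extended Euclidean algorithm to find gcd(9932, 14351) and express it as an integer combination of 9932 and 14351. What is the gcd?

1

Repeated division:
14351 = 1×9932 + 4419
9932 = 2×4419 + 1094
4419 = 4×1094 + 43
1094 = 25×43 + 19
43 = 2×19 + 5
19 = 3×5 + 4
5 = 1×4 + 1
4 = 4×1 + 0
gcd(9932, 14351) = 1.
Working backward:
1 = 5 − 4
1 = −19 + 4·5
1 = 4·43 − 9·19
1 = −9·1094 + 229·43
1 = 229·4419 − 925·1094
1 = −925·9932 + 2079·4419
1 = 2079·14351 − 3004·9932
So 1 = (2079)·14351 + (-3004)·9932.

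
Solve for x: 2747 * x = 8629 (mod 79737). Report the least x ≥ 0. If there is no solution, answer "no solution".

2006

First find gcd(2747, 79737):
79737 = 29×2747 + 74
2747 = 37×74 + 9
74 = 8×9 + 2
9 = 4×2 + 1
2 = 2×1 + 0
gcd = 1, so a unique solution mod 79737 exists.
Back-substitute for the Bézout coefficients:
1 = 9 − 4·2
1 = −4·74 + 33·9
1 = 33·2747 − 1225·74
1 = −1225·79737 + 35558·2747
So 2747·(35558) ≡ 1 (mod 79737), giving 2747⁻¹ ≡ 35558.
x ≡ 2747⁻¹·8629 ≡ 35558·8629 ≡ 2006 (mod 79737).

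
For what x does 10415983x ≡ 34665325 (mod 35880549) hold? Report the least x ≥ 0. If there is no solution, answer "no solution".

First find gcd(10415983, 35880549):
35880549 = 3*10415983 + 4632600
10415983 = 2*4632600 + 1150783
4632600 = 4*1150783 + 29468
1150783 = 39*29468 + 1531
29468 = 19*1531 + 379
1531 = 4*379 + 15
379 = 25*15 + 4
15 = 3*4 + 3
4 = 1*3 + 1
3 = 3*1 + 0
gcd = 1, so a unique solution mod 35880549 exists.
Back-substitute for the Bézout coefficients:
1 = 4 − 3
1 = −15 + 4·4
1 = 4·379 − 101·15
1 = −101·1531 + 408·379
1 = 408·29468 − 7853·1531
1 = −7853·1150783 + 306675·29468
1 = 306675·4632600 − 1234553·1150783
1 = −1234553·10415983 + 2775781·4632600
1 = 2775781·35880549 − 9561896·10415983
So 10415983·(-9561896) ≡ 1 (mod 35880549), giving 10415983⁻¹ ≡ 26318653.
x ≡ 10415983⁻¹·34665325 ≡ 26318653·34665325 ≡ 1472152 (mod 35880549).

1472152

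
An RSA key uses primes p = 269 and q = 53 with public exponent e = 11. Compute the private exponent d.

φ(n) = (p−1)(q−1) = 268·52 = 13936.
Need d with 11·d ≡ 1 (mod 13936). Apply the extended Euclidean algorithm:
13936 = 1266·11 + 10
11 = 1·10 + 1
10 = 10·1 + 0
Back-substitute:
1 = 11 − 10
1 = −13936 + 1267·11
So 11·1267 ≡ 1 (mod 13936), hence d = 1267.

1267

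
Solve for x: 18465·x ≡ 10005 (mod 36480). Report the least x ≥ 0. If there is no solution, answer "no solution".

First find gcd(18465, 36480):
36480 = 1·18465 + 18015
18465 = 1·18015 + 450
18015 = 40·450 + 15
450 = 30·15 + 0
gcd = 15 and 15 | 10005, so solutions exist. Divide through by 15: 1231x ≡ 667 (mod 2432).
Now find 1231⁻¹ mod 2432:
2432 = 1·1231 + 1201
1231 = 1·1201 + 30
1201 = 40·30 + 1
30 = 30·1 + 0
Back-substitute:
1 = 1201 − 40·30
1 = −40·1231 + 41·1201
1 = 41·2432 − 81·1231
So 1231·(-81) ≡ 1 (mod 2432), i.e. 1231⁻¹ ≡ 2351.
Then x ≡ 2351·667 ≡ 1909 (mod 2432); the smallest non-negative solution is x = 1909.

1909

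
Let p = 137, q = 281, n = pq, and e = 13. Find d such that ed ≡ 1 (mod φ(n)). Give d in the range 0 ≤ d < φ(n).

11717

φ(n) = (p−1)(q−1) = 136·280 = 38080.
Need d with 13·d ≡ 1 (mod 38080). Apply the extended Euclidean algorithm:
38080 = 2929·13 + 3
13 = 4·3 + 1
3 = 3·1 + 0
Back-substitute:
1 = 13 − 4·3
1 = −4·38080 + 11717·13
So 13·11717 ≡ 1 (mod 38080), hence d = 11717.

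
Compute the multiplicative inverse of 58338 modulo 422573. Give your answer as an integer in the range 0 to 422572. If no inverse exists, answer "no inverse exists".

396547

gcd(422573, 58338) by repeated division:
422573 = 7×58338 + 14207
58338 = 4×14207 + 1510
14207 = 9×1510 + 617
1510 = 2×617 + 276
617 = 2×276 + 65
276 = 4×65 + 16
65 = 4×16 + 1
16 = 16×1 + 0
The gcd is 1. Working backward:
1 = 65 − 4·16
1 = −4·276 + 17·65
1 = 17·617 − 38·276
1 = −38·1510 + 93·617
1 = 93·14207 − 875·1510
1 = −875·58338 + 3593·14207
1 = 3593·422573 − 26026·58338
Hence 58338⁻¹ ≡ -26026 ≡ 396547 (mod 422573).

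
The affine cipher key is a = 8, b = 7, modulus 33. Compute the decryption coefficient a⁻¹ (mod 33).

gcd(33, 8) by repeated division:
33 = 4·8 + 1
8 = 8·1 + 0
The gcd is 1. Working backward:
1 = 33 − 4·8
So 8·(-4) ≡ 1 (mod 33), and -4 ≡ 29 (mod 33).

29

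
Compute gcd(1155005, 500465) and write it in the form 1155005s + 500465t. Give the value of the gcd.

Euclidean algorithm:
1155005 = 2*500465 + 154075
500465 = 3*154075 + 38240
154075 = 4*38240 + 1115
38240 = 34*1115 + 330
1115 = 3*330 + 125
330 = 2*125 + 80
125 = 1*80 + 45
80 = 1*45 + 35
45 = 1*35 + 10
35 = 3*10 + 5
10 = 2*5 + 0
gcd(1155005, 500465) = 5.
Working backward:
5 = 35 − 3·10
5 = −3·45 + 4·35
5 = 4·80 − 7·45
5 = −7·125 + 11·80
5 = 11·330 − 29·125
5 = −29·1115 + 98·330
5 = 98·38240 − 3361·1115
5 = −3361·154075 + 13542·38240
5 = 13542·500465 − 43987·154075
5 = −43987·1155005 + 101516·500465
So 5 = (-43987)·1155005 + (101516)·500465.

5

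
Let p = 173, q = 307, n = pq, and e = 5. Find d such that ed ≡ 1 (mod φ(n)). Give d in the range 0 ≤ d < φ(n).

φ(n) = (p−1)(q−1) = 172·306 = 52632.
Need d with 5·d ≡ 1 (mod 52632). Apply the extended Euclidean algorithm:
52632 = 10526*5 + 2
5 = 2*2 + 1
2 = 2*1 + 0
Back-substitute:
1 = 5 − 2·2
1 = −2·52632 + 21053·5
So 5·21053 ≡ 1 (mod 52632), hence d = 21053.

21053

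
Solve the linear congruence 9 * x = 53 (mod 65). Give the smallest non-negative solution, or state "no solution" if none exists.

42

First find gcd(9, 65):
65 = 7×9 + 2
9 = 4×2 + 1
2 = 2×1 + 0
gcd = 1, so a unique solution mod 65 exists.
Back-substitute for the Bézout coefficients:
1 = 9 − 4·2
1 = −4·65 + 29·9
So 9·(29) ≡ 1 (mod 65), giving 9⁻¹ ≡ 29.
x ≡ 9⁻¹·53 ≡ 29·53 ≡ 42 (mod 65).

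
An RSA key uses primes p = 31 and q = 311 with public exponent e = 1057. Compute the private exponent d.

3493

φ(n) = (p−1)(q−1) = 30·310 = 9300.
Need d with 1057·d ≡ 1 (mod 9300). Apply the extended Euclidean algorithm:
9300 = 8·1057 + 844
1057 = 1·844 + 213
844 = 3·213 + 205
213 = 1·205 + 8
205 = 25·8 + 5
8 = 1·5 + 3
5 = 1·3 + 2
3 = 1·2 + 1
2 = 2·1 + 0
Back-substitute:
1 = 3 − 2
1 = −5 + 2·3
1 = 2·8 − 3·5
1 = −3·205 + 77·8
1 = 77·213 − 80·205
1 = −80·844 + 317·213
1 = 317·1057 − 397·844
1 = −397·9300 + 3493·1057
So 1057·3493 ≡ 1 (mod 9300), hence d = 3493.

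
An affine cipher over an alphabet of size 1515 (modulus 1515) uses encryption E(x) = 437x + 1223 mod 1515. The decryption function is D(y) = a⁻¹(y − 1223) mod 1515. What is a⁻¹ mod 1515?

Run Euclid on (1515, 437):
1515 = 3×437 + 204
437 = 2×204 + 29
204 = 7×29 + 1
29 = 29×1 + 0
Since gcd(437, 1515) = 1, back-substitute to write 1 as a combination:
1 = 204 − 7·29
1 = −7·437 + 15·204
1 = 15·1515 − 52·437
So 437·(-52) ≡ 1 (mod 1515), and -52 ≡ 1463 (mod 1515).

1463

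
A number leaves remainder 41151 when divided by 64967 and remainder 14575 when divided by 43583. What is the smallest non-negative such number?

Write x = 41151 + 64967·k. Then 64967·k ≡ 14575 − 41151 ≡ 17007 (mod 43583).
Need 64967⁻¹ mod 43583. Extended Euclid on (43583, 21384):
43583 = 2·21384 + 815
21384 = 26·815 + 194
815 = 4·194 + 39
194 = 4·39 + 38
39 = 1·38 + 1
38 = 38·1 + 0
Back-substitute:
1 = 39 − 38
1 = −194 + 5·39
1 = 5·815 − 21·194
1 = −21·21384 + 551·815
1 = 551·43583 − 1123·21384
64967⁻¹ ≡ 42460 (mod 43583), so k ≡ 42460·17007 ≡ 34076 (mod 43583).
x = 41151 + 64967·34076 = 2213856643.

2213856643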